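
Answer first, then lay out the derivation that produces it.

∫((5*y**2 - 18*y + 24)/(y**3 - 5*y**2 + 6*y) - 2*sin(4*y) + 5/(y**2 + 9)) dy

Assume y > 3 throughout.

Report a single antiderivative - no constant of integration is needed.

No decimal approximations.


The answer is 4*log(y) + 5*log(y - 3) - 4*log(y - 2) + cos(4*y)/2 + 5*atan(y/3)/3.
Step 1. Rewrite: now ∫((5*y**2 - 18*y + 24)/(y**3 - 5*y**2 + 6*y)) dy + ∫(5/(y**2 + 9)) dy + ∫(-2*sin(4*y)) dy.
Step 2. Evaluate the standard form: now cos(4*y)/2 + ∫((5*y**2 - 18*y + 24)/(y**3 - 5*y**2 + 6*y)) dy + ∫(5/(y**2 + 9)) dy.
Step 3. Evaluate the standard form: now cos(4*y)/2 + 5*atan(y/3)/3 + ∫((5*y**2 - 18*y + 24)/(y**3 - 5*y**2 + 6*y)) dy.
Step 4. Decompose ∫((5*y**2 - 18*y + 24)/(y**3 - 5*y**2 + 6*y)) dy by partial fractions, (5*y**2 - 18*y + 24)/(y**3 - 5*y**2 + 6*y) = -4/(y - 2) + 5/(y - 3) + 4/y: now cos(4*y)/2 + 5*atan(y/3)/3 + ∫(4/y) dy + ∫(5/(y - 3)) dy + ∫(-4/(y - 2)) dy.
Step 5. Evaluate the standard form [assuming y > 2]: now -4*log(y - 2) + cos(4*y)/2 + 5*atan(y/3)/3 + ∫(4/y) dy + ∫(5/(y - 3)) dy.
Step 6. Evaluate the standard form [assuming y > 0]: now 4*log(y) - 4*log(y - 2) + cos(4*y)/2 + 5*atan(y/3)/3 + ∫(5/(y - 3)) dy.
Step 7. Evaluate the standard form [assuming y > 3]: now 4*log(y) + 5*log(y - 3) - 4*log(y - 2) + cos(4*y)/2 + 5*atan(y/3)/3.
Answer: 4*log(y) + 5*log(y - 3) - 4*log(y - 2) + cos(4*y)/2 + 5*atan(y/3)/3.


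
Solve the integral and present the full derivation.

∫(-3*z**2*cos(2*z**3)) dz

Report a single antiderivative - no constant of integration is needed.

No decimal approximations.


Step 1. Substitute u = z**3, turning ∫(-3*z**2*cos(2*z**3)) dz into ∫(-cos(2*u)) du: now ∫(-cos(2*u)) du.
Step 2. Evaluate the standard form: now -sin(2*u)/2.
Step 3. Substitute back u = z**3: now -sin(2*z**3)/2.
Answer: -sin(2*z**3)/2.


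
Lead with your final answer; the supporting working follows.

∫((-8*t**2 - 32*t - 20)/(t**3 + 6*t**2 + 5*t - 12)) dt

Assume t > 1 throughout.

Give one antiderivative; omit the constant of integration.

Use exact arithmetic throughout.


The answer is -3*log(t - 1) - log(t + 3) - 4*log(t + 4).
Step 1. Decompose ∫((-8*t**2 - 32*t - 20)/(t**3 + 6*t**2 + 5*t - 12)) dt by partial fractions, (-8*t**2 - 32*t - 20)/(t**3 + 6*t**2 + 5*t - 12) = -4/(t + 4) - 1/(t + 3) - 3/(t - 1): now ∫(-3/(t - 1)) dt + ∫(-1/(t + 3)) dt + ∫(-4/(t + 4)) dt.
Step 2. Evaluate the standard form [assuming t > 1]: now -3*log(t - 1) + ∫(-1/(t + 3)) dt + ∫(-4/(t + 4)) dt.
Step 3. Evaluate the standard form [assuming t > -4]: now -3*log(t - 1) - 4*log(t + 4) + ∫(-1/(t + 3)) dt.
Step 4. Evaluate the standard form [assuming t > -3]: now -3*log(t - 1) - log(t + 3) - 4*log(t + 4).
Answer: -3*log(t - 1) - log(t + 3) - 4*log(t + 4).


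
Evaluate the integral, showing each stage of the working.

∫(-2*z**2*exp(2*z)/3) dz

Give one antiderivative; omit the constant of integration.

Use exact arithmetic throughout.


Step 1. Integrate ∫(-2*z**2*exp(2*z)/3) dz by parts with u = z**2, dv = (-2*exp(2*z)/3) dz, so v = -exp(2*z)/3: now -z**2*exp(2*z)/3 + ∫(2*z*exp(2*z)/3) dz.
Step 2. Integrate ∫(2*z*exp(2*z)/3) dz by parts with u = z, dv = (2*exp(2*z)/3) dz, so v = exp(2*z)/3: now -z**2*exp(2*z)/3 + z*exp(2*z)/3 + ∫(-exp(2*z)/3) dz.
Step 3. Evaluate the standard form: now -z**2*exp(2*z)/3 + z*exp(2*z)/3 - exp(2*z)/6.
Answer: -z**2*exp(2*z)/3 + z*exp(2*z)/3 - exp(2*z)/6.


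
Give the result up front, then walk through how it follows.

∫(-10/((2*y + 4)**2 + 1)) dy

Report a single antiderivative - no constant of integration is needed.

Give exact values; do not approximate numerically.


The answer is -5*atan(2*y + 4).
Step 1. Substitute u = 2*y + 4, turning ∫(-10/((2*y + 4)**2 + 1)) dy into ∫(-5/(u**2 + 1)) du: now ∫(-5/(u**2 + 1)) du.
Step 2. Evaluate the standard form: now -5*atan(u).
Step 3. Substitute back u = 2*y + 4: now -5*atan(2*y + 4).
Answer: -5*atan(2*y + 4).


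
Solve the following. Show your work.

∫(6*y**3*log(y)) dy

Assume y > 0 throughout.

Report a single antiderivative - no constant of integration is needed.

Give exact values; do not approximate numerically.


Step 1. Integrate ∫(6*y**3*log(y)) dy by parts with u = log(y), dv = (6*y**3) dy, so v = 3*y**4/2 [assuming y > 0]: now 3*y**4*log(y)/2 + ∫(-3*y**3/2) dy.
Step 2. Evaluate the standard form: now 3*y**4*log(y)/2 - 3*y**4/8.
Answer: 3*y**4*log(y)/2 - 3*y**4/8.


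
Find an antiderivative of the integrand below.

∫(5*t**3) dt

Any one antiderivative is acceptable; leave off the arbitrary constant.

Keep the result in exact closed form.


Answer: 5*t**4/4.


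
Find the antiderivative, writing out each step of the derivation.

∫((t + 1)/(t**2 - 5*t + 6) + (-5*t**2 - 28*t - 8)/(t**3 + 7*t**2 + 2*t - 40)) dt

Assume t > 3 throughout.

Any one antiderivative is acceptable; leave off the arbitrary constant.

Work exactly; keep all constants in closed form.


Step 1. Rewrite: now ∫((t + 1)/(t**2 - 5*t + 6)) dt + ∫((-5*t**2 - 28*t - 8)/(t**3 + 7*t**2 + 2*t - 40)) dt.
Step 2. Decompose ∫((-5*t**2 - 28*t - 8)/(t**3 + 7*t**2 + 2*t - 40)) dt by partial fractions, (-5*t**2 - 28*t - 8)/(t**3 + 7*t**2 + 2*t - 40) = 1/(t + 5) - 4/(t + 4) - 2/(t - 2): now ∫((t + 1)/(t**2 - 5*t + 6)) dt + ∫(-2/(t - 2)) dt + ∫(-4/(t + 4)) dt + ∫(1/(t + 5)) dt.
Step 3. Evaluate the standard form [assuming t > 2]: now -2*log(t - 2) + ∫((t + 1)/(t**2 - 5*t + 6)) dt + ∫(-4/(t + 4)) dt + ∫(1/(t + 5)) dt.
Step 4. Evaluate the standard form [assuming t > -5]: now -2*log(t - 2) + log(t + 5) + ∫((t + 1)/(t**2 - 5*t + 6)) dt + ∫(-4/(t + 4)) dt.
Step 5. Evaluate the standard form [assuming t > -4]: now -2*log(t - 2) - 4*log(t + 4) + log(t + 5) + ∫((t + 1)/(t**2 - 5*t + 6)) dt.
Step 6. Decompose ∫((t + 1)/(t**2 - 5*t + 6)) dt by partial fractions, (t + 1)/(t**2 - 5*t + 6) = -3/(t - 2) + 4/(t - 3): now -2*log(t - 2) - 4*log(t + 4) + log(t + 5) + ∫(4/(t - 3)) dt + ∫(-3/(t - 2)) dt.
Step 7. Evaluate the standard form [assuming t > 3]: now 4*log(t - 3) - 2*log(t - 2) - 4*log(t + 4) + log(t + 5) + ∫(-3/(t - 2)) dt.
Step 8. Evaluate the standard form [assuming t > 2]: now 4*log(t - 3) - 5*log(t - 2) - 4*log(t + 4) + log(t + 5).
Answer: 4*log(t - 3) - 5*log(t - 2) - 4*log(t + 4) + log(t + 5).


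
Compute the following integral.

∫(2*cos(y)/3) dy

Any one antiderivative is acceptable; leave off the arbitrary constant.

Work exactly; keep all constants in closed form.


Answer: 2*sin(y)/3.


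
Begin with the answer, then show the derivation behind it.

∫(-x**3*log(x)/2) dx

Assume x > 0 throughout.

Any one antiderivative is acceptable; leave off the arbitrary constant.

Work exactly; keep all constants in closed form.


The answer is -x**4*log(x)/8 + x**4/32.
Step 1. Integrate ∫(-x**3*log(x)/2) dx by parts with u = log(x), dv = (-x**3/2) dx, so v = -x**4/8 [assuming x > 0]: now -x**4*log(x)/8 + ∫(x**3/8) dx.
Step 2. Evaluate the standard form: now -x**4*log(x)/8 + x**4/32.
Answer: -x**4*log(x)/8 + x**4/32.


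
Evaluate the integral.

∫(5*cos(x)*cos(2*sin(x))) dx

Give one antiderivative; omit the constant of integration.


Answer: 5*sin(2*sin(x))/2.


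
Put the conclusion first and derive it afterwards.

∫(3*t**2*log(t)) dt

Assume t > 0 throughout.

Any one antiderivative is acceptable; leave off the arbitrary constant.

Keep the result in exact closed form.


The answer is t**3*log(t) - t**3/3.
Step 1. Integrate ∫(3*t**2*log(t)) dt by parts with u = log(t), dv = (3*t**2) dt, so v = t**3 [assuming t > 0]: now t**3*log(t) + ∫(-t**2) dt.
Step 2. Evaluate the standard form: now t**3*log(t) - t**3/3.
Answer: t**3*log(t) - t**3/3.


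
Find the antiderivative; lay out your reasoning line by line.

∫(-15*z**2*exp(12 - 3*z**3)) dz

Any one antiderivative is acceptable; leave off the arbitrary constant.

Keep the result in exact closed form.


Step 1. Substitute u = z**3 - 4, turning ∫(-15*z**2*exp(12 - 3*z**3)) dz into ∫(-5*exp(-3*u)) du: now ∫(-5*exp(-3*u)) du.
Step 2. Evaluate the standard form: now 5*exp(-3*u)/3.
Step 3. Substitute back u = z**3 - 4: now 5*exp(12 - 3*z**3)/3.
Answer: 5*exp(12 - 3*z**3)/3.


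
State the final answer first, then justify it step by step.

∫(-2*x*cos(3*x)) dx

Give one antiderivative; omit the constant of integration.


The answer is -2*x*sin(3*x)/3 - 2*cos(3*x)/9.
Step 1. Integrate ∫(-2*x*cos(3*x)) dx by parts with u = x, dv = (-2*cos(3*x)) dx, so v = -2*sin(3*x)/3: now -2*x*sin(3*x)/3 + ∫(2*sin(3*x)/3) dx.
Step 2. Evaluate the standard form: now -2*x*sin(3*x)/3 - 2*cos(3*x)/9.
Answer: -2*x*sin(3*x)/3 - 2*cos(3*x)/9.


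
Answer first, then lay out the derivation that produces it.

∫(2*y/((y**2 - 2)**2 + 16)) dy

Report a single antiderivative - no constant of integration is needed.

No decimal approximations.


The answer is atan(y**2/4 - 1/2)/4.
Step 1. Substitute u = y**2 - 2, turning ∫(2*y/((y**2 - 2)**2 + 16)) dy into ∫(1/(u**2 + 16)) du: now ∫(1/(u**2 + 16)) du.
Step 2. Evaluate the standard form: now atan(u/4)/4.
Step 3. Substitute back u = y**2 - 2: now atan(y**2/4 - 1/2)/4.
Answer: atan(y**2/4 - 1/2)/4.


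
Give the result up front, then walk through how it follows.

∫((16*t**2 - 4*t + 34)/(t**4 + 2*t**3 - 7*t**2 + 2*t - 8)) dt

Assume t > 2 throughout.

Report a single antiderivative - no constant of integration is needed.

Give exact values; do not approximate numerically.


The answer is 3*log(t - 2) - 3*log(t + 4) - 2*atan(t).
Step 1. Decompose ∫((16*t**2 - 4*t + 34)/(t**4 + 2*t**3 - 7*t**2 + 2*t - 8)) dt by partial fractions, (16*t**2 - 4*t + 34)/(t**4 + 2*t**3 - 7*t**2 + 2*t - 8) = -2/(t**2 + 1) - 3/(t + 4) + 3/(t - 2): now ∫(3/(t - 2)) dt + ∫(-3/(t + 4)) dt + ∫(-2/(t**2 + 1)) dt.
Step 2. Evaluate the standard form [assuming t > 2]: now 3*log(t - 2) + ∫(-3/(t + 4)) dt + ∫(-2/(t**2 + 1)) dt.
Step 3. Evaluate the standard form [assuming t > -4]: now 3*log(t - 2) - 3*log(t + 4) + ∫(-2/(t**2 + 1)) dt.
Step 4. Evaluate the standard form: now 3*log(t - 2) - 3*log(t + 4) - 2*atan(t).
Answer: 3*log(t - 2) - 3*log(t + 4) - 2*atan(t).


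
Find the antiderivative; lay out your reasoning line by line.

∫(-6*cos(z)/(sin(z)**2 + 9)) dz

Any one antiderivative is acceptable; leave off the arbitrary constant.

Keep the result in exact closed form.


Step 1. Substitute u = sin(z), turning ∫(-6*cos(z)/(sin(z)**2 + 9)) dz into ∫(-6/(u**2 + 9)) du: now ∫(-6/(u**2 + 9)) du.
Step 2. Evaluate the standard form: now -2*atan(u/3).
Step 3. Substitute back u = sin(z): now -2*atan(sin(z)/3).
Answer: -2*atan(sin(z)/3).


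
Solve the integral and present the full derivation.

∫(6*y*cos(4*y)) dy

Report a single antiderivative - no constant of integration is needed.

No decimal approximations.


Step 1. Integrate ∫(6*y*cos(4*y)) dy by parts with u = y, dv = (6*cos(4*y)) dy, so v = 3*sin(4*y)/2: now 3*y*sin(4*y)/2 + ∫(-3*sin(4*y)/2) dy.
Step 2. Evaluate the standard form: now 3*y*sin(4*y)/2 + 3*cos(4*y)/8.
Answer: 3*y*sin(4*y)/2 + 3*cos(4*y)/8.


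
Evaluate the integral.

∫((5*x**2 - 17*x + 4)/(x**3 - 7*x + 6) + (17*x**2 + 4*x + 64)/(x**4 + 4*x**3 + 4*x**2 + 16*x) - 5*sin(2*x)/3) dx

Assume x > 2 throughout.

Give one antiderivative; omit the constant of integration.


Answer: 4*log(x) - 2*log(x - 2) + 2*log(x - 1) + 5*log(x + 3) - 4*log(x + 4) + 5*cos(2*x)/6 + atan(x/2)/2.


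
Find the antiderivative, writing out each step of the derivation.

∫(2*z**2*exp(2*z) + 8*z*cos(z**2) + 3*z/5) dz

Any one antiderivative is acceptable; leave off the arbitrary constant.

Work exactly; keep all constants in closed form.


Step 1. Rewrite: now ∫(3*z/5) dz + ∫(8*z*cos(z**2)) dz + ∫(2*z**2*exp(2*z)) dz.
Step 2. Evaluate the standard form: now 3*z**2/10 + ∫(8*z*cos(z**2)) dz + ∫(2*z**2*exp(2*z)) dz.
Step 3. Substitute u = z**2, turning ∫(8*z*cos(z**2)) dz into ∫(4*cos(u)) du: now 3*z**2/10 + ∫(2*z**2*exp(2*z)) dz + ∫(4*cos(u)) du.
Step 4. Evaluate the standard form: now 3*z**2/10 + 4*sin(u) + ∫(2*z**2*exp(2*z)) dz.
Step 5. Substitute back u = z**2: now 3*z**2/10 + 4*sin(z**2) + ∫(2*z**2*exp(2*z)) dz.
Step 6. Integrate ∫(2*z**2*exp(2*z)) dz by parts with u = z**2, dv = (2*exp(2*z)) dz, so v = exp(2*z): now z**2*exp(2*z) + 3*z**2/10 + 4*sin(z**2) + ∫(-2*z*exp(2*z)) dz.
Step 7. Integrate ∫(-2*z*exp(2*z)) dz by parts with u = z, dv = (-2*exp(2*z)) dz, so v = -exp(2*z): now z**2*exp(2*z) + 3*z**2/10 - z*exp(2*z) + 4*sin(z**2) + ∫(exp(2*z)) dz.
Step 8. Evaluate the standard form: now z**2*exp(2*z) + 3*z**2/10 - z*exp(2*z) + exp(2*z)/2 + 4*sin(z**2).
Answer: z**2*exp(2*z) + 3*z**2/10 - z*exp(2*z) + exp(2*z)/2 + 4*sin(z**2).


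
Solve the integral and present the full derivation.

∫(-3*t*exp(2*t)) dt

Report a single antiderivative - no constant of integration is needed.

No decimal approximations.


Step 1. Integrate ∫(-3*t*exp(2*t)) dt by parts with u = t, dv = (-3*exp(2*t)) dt, so v = -3*exp(2*t)/2: now -3*t*exp(2*t)/2 + ∫(3*exp(2*t)/2) dt.
Step 2. Evaluate the standard form: now -3*t*exp(2*t)/2 + 3*exp(2*t)/4.
Answer: -3*t*exp(2*t)/2 + 3*exp(2*t)/4.


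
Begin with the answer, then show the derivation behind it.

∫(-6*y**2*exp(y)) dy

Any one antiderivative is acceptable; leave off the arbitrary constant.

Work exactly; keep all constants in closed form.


The answer is -6*y**2*exp(y) + 12*y*exp(y) - 12*exp(y).
Step 1. Integrate ∫(-6*y**2*exp(y)) dy by parts with u = y**2, dv = (-6*exp(y)) dy, so v = -6*exp(y): now -6*y**2*exp(y) + ∫(12*y*exp(y)) dy.
Step 2. Integrate ∫(12*y*exp(y)) dy by parts with u = y, dv = (12*exp(y)) dy, so v = 12*exp(y): now -6*y**2*exp(y) + 12*y*exp(y) + ∫(-12*exp(y)) dy.
Step 3. Evaluate the standard form: now -6*y**2*exp(y) + 12*y*exp(y) - 12*exp(y).
Answer: -6*y**2*exp(y) + 12*y*exp(y) - 12*exp(y).


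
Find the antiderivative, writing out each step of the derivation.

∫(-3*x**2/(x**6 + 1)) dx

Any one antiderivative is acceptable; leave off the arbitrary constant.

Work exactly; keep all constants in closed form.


Step 1. Substitute u = x**3, turning ∫(-3*x**2/(x**6 + 1)) dx into ∫(-1/(u**2 + 1)) du: now ∫(-1/(u**2 + 1)) du.
Step 2. Evaluate the standard form: now -atan(u).
Step 3. Substitute back u = x**3: now -atan(x**3).
Answer: -atan(x**3).


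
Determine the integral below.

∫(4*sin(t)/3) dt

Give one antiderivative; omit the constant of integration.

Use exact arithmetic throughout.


Answer: -4*cos(t)/3.


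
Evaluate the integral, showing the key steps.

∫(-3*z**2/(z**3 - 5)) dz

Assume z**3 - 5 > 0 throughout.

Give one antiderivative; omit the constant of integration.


Step 1. Substitute u = z**3 - 5, turning ∫(-3*z**2/(z**3 - 5)) dz into ∫(-1/u) du: now ∫(-1/u) du.
Step 2. Evaluate the standard form [assuming u > 0]: now -log(u).
Step 3. Substitute back u = z**3 - 5: now -log(z**3 - 5).
Answer: -log(z**3 - 5).


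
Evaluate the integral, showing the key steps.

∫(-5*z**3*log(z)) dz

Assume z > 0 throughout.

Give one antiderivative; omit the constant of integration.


Step 1. Integrate ∫(-5*z**3*log(z)) dz by parts with u = log(z), dv = (-5*z**3) dz, so v = -5*z**4/4 [assuming z > 0]: now -5*z**4*log(z)/4 + ∫(5*z**3/4) dz.
Step 2. Evaluate the standard form: now -5*z**4*log(z)/4 + 5*z**4/16.
Answer: -5*z**4*log(z)/4 + 5*z**4/16.


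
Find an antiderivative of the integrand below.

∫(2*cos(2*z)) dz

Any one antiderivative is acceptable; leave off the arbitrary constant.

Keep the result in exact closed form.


Answer: sin(2*z).


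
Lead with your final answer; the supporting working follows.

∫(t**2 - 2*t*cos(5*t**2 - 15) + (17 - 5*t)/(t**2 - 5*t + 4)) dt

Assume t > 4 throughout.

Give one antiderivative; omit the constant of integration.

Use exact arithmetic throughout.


The answer is t**3/3 - log(t - 4) - 4*log(t - 1) - sin(5*t**2 - 15)/5.
Step 1. Rewrite: now ∫(t**2) dt + ∫(-2*t*cos(5*t**2 - 15)) dt + ∫((17 - 5*t)/(t**2 - 5*t + 4)) dt.
Step 2. Evaluate the standard form: now t**3/3 + ∫(-2*t*cos(5*t**2 - 15)) dt + ∫((17 - 5*t)/(t**2 - 5*t + 4)) dt.
Step 3. Decompose ∫((17 - 5*t)/(t**2 - 5*t + 4)) dt by partial fractions, (17 - 5*t)/(t**2 - 5*t + 4) = -4/(t - 1) - 1/(t - 4): now t**3/3 + ∫(-2*t*cos(5*t**2 - 15)) dt + ∫(-1/(t - 4)) dt + ∫(-4/(t - 1)) dt.
Step 4. Evaluate the standard form [assuming t > 1]: now t**3/3 - 4*log(t - 1) + ∫(-2*t*cos(5*t**2 - 15)) dt + ∫(-1/(t - 4)) dt.
Step 5. Evaluate the standard form [assuming t > 4]: now t**3/3 - log(t - 4) - 4*log(t - 1) + ∫(-2*t*cos(5*t**2 - 15)) dt.
Step 6. Substitute u = t**2 - 3, turning ∫(-2*t*cos(5*t**2 - 15)) dt into ∫(-cos(5*u)) du: now t**3/3 - log(t - 4) - 4*log(t - 1) + ∫(-cos(5*u)) du.
Step 7. Evaluate the standard form: now t**3/3 - log(t - 4) - 4*log(t - 1) - sin(5*u)/5.
Step 8. Substitute back u = t**2 - 3: now t**3/3 - log(t - 4) - 4*log(t - 1) - sin(5*t**2 - 15)/5.
Answer: t**3/3 - log(t - 4) - 4*log(t - 1) - sin(5*t**2 - 15)/5.


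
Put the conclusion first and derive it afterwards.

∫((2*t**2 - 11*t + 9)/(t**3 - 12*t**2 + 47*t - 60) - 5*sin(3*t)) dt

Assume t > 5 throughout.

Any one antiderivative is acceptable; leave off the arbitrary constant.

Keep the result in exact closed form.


The answer is 2*log(t - 5) + 3*log(t - 4) - 3*log(t - 3) + 5*cos(3*t)/3.
Step 1. Rewrite: now ∫((2*t**2 - 11*t + 9)/(t**3 - 12*t**2 + 47*t - 60)) dt + ∫(-5*sin(3*t)) dt.
Step 2. Evaluate the standard form: now 5*cos(3*t)/3 + ∫((2*t**2 - 11*t + 9)/(t**3 - 12*t**2 + 47*t - 60)) dt.
Step 3. Decompose ∫((2*t**2 - 11*t + 9)/(t**3 - 12*t**2 + 47*t - 60)) dt by partial fractions, (2*t**2 - 11*t + 9)/(t**3 - 12*t**2 + 47*t - 60) = -3/(t - 3) + 3/(t - 4) + 2/(t - 5): now 5*cos(3*t)/3 + ∫(2/(t - 5)) dt + ∫(3/(t - 4)) dt + ∫(-3/(t - 3)) dt.
Step 4. Evaluate the standard form [assuming t > 5]: now 2*log(t - 5) + 5*cos(3*t)/3 + ∫(3/(t - 4)) dt + ∫(-3/(t - 3)) dt.
Step 5. Evaluate the standard form [assuming t > 3]: now 2*log(t - 5) - 3*log(t - 3) + 5*cos(3*t)/3 + ∫(3/(t - 4)) dt.
Step 6. Evaluate the standard form [assuming t > 4]: now 2*log(t - 5) + 3*log(t - 4) - 3*log(t - 3) + 5*cos(3*t)/3.
Answer: 2*log(t - 5) + 3*log(t - 4) - 3*log(t - 3) + 5*cos(3*t)/3.


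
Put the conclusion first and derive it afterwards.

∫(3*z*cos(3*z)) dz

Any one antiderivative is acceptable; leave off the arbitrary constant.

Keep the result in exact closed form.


The answer is z*sin(3*z) + cos(3*z)/3.
Step 1. Integrate ∫(3*z*cos(3*z)) dz by parts with u = z, dv = (3*cos(3*z)) dz, so v = sin(3*z): now z*sin(3*z) + ∫(-sin(3*z)) dz.
Step 2. Evaluate the standard form: now z*sin(3*z) + cos(3*z)/3.
Answer: z*sin(3*z) + cos(3*z)/3.


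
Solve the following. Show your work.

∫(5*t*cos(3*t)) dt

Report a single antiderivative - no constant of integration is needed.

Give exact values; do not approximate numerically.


Step 1. Integrate ∫(5*t*cos(3*t)) dt by parts with u = t, dv = (5*cos(3*t)) dt, so v = 5*sin(3*t)/3: now 5*t*sin(3*t)/3 + ∫(-5*sin(3*t)/3) dt.
Step 2. Evaluate the standard form: now 5*t*sin(3*t)/3 + 5*cos(3*t)/9.
Answer: 5*t*sin(3*t)/3 + 5*cos(3*t)/9.


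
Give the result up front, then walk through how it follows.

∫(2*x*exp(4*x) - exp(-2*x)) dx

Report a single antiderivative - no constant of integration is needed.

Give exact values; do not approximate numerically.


The answer is x*exp(4*x)/2 - exp(4*x)/8 + exp(-2*x)/2.
Step 1. Rewrite: now ∫(2*x*exp(4*x)) dx + ∫(-exp(-2*x)) dx.
Step 2. Evaluate the standard form: now ∫(2*x*exp(4*x)) dx + exp(-2*x)/2.
Step 3. Integrate ∫(2*x*exp(4*x)) dx by parts with u = x, dv = (2*exp(4*x)) dx, so v = exp(4*x)/2: now x*exp(4*x)/2 + ∫(-exp(4*x)/2) dx + exp(-2*x)/2.
Step 4. Evaluate the standard form: now x*exp(4*x)/2 - exp(4*x)/8 + exp(-2*x)/2.
Answer: x*exp(4*x)/2 - exp(4*x)/8 + exp(-2*x)/2.


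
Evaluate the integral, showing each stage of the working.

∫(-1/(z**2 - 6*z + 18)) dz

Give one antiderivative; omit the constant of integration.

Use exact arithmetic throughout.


Step 1. Substitute u = z - 3, turning ∫(-1/(z**2 - 6*z + 18)) dz into ∫(-1/(u**2 + 9)) du: now ∫(-1/(u**2 + 9)) du.
Step 2. Evaluate the standard form: now -atan(u/3)/3.
Step 3. Substitute back u = z - 3: now -atan(z/3 - 1)/3.
Answer: -atan(z/3 - 1)/3.


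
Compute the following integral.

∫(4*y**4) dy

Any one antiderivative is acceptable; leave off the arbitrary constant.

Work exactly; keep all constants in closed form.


Answer: 4*y**5/5.


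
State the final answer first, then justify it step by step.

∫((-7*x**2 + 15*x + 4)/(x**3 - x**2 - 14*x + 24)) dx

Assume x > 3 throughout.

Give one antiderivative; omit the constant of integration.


The answer is -2*log(x - 3) - log(x - 2) - 4*log(x + 4).
Step 1. Decompose ∫((-7*x**2 + 15*x + 4)/(x**3 - x**2 - 14*x + 24)) dx by partial fractions, (-7*x**2 + 15*x + 4)/(x**3 - x**2 - 14*x + 24) = -4/(x + 4) - 1/(x - 2) - 2/(x - 3): now ∫(-2/(x - 3)) dx + ∫(-1/(x - 2)) dx + ∫(-4/(x + 4)) dx.
Step 2. Evaluate the standard form [assuming x > -4]: now -4*log(x + 4) + ∫(-2/(x - 3)) dx + ∫(-1/(x - 2)) dx.
Step 3. Evaluate the standard form [assuming x > 2]: now -log(x - 2) - 4*log(x + 4) + ∫(-2/(x - 3)) dx.
Step 4. Evaluate the standard form [assuming x > 3]: now -2*log(x - 3) - log(x - 2) - 4*log(x + 4).
Answer: -2*log(x - 3) - log(x - 2) - 4*log(x + 4).


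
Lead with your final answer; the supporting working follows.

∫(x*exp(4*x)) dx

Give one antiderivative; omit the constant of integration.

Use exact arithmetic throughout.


The answer is x*exp(4*x)/4 - exp(4*x)/16.
Step 1. Integrate ∫(x*exp(4*x)) dx by parts with u = x, dv = (exp(4*x)) dx, so v = exp(4*x)/4: now x*exp(4*x)/4 + ∫(-exp(4*x)/4) dx.
Step 2. Evaluate the standard form: now x*exp(4*x)/4 - exp(4*x)/16.
Answer: x*exp(4*x)/4 - exp(4*x)/16.


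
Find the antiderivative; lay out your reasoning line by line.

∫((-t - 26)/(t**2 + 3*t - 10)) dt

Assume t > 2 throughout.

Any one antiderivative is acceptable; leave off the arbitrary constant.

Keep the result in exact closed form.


Step 1. Decompose ∫((-t - 26)/(t**2 + 3*t - 10)) dt by partial fractions, (-t - 26)/(t**2 + 3*t - 10) = 3/(t + 5) - 4/(t - 2): now ∫(-4/(t - 2)) dt + ∫(3/(t + 5)) dt.
Step 2. Evaluate the standard form [assuming t > -5]: now 3*log(t + 5) + ∫(-4/(t - 2)) dt.
Step 3. Evaluate the standard form [assuming t > 2]: now -4*log(t - 2) + 3*log(t + 5).
Answer: -4*log(t - 2) + 3*log(t + 5).


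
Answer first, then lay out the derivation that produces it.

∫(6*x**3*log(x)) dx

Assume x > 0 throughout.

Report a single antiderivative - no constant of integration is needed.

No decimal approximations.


The answer is 3*x**4*log(x)/2 - 3*x**4/8.
Step 1. Integrate ∫(6*x**3*log(x)) dx by parts with u = log(x), dv = (6*x**3) dx, so v = 3*x**4/2 [assuming x > 0]: now 3*x**4*log(x)/2 + ∫(-3*x**3/2) dx.
Step 2. Evaluate the standard form: now 3*x**4*log(x)/2 - 3*x**4/8.
Answer: 3*x**4*log(x)/2 - 3*x**4/8.


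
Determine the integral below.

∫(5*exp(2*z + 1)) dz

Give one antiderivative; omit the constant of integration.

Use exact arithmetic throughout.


Answer: 5*exp(2*z + 1)/2.


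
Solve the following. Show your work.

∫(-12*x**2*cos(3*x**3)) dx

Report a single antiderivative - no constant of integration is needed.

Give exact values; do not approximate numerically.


Step 1. Substitute u = x**3, turning ∫(-12*x**2*cos(3*x**3)) dx into ∫(-4*cos(3*u)) du: now ∫(-4*cos(3*u)) du.
Step 2. Evaluate the standard form: now -4*sin(3*u)/3.
Step 3. Substitute back u = x**3: now -4*sin(3*x**3)/3.
Answer: -4*sin(3*x**3)/3.


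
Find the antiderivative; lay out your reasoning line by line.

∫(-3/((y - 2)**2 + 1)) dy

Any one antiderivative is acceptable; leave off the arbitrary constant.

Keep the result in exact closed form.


Step 1. Substitute u = y - 2, turning ∫(-3/((y - 2)**2 + 1)) dy into ∫(-3/(u**2 + 1)) du: now ∫(-3/(u**2 + 1)) du.
Step 2. Evaluate the standard form: now -3*atan(u).
Step 3. Substitute back u = y - 2: now -3*atan(y - 2).
Answer: -3*atan(y - 2).


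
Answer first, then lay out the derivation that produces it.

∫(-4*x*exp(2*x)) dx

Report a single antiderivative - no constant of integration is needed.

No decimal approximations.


The answer is -2*x*exp(2*x) + exp(2*x).
Step 1. Integrate ∫(-4*x*exp(2*x)) dx by parts with u = x, dv = (-4*exp(2*x)) dx, so v = -2*exp(2*x): now -2*x*exp(2*x) + ∫(2*exp(2*x)) dx.
Step 2. Evaluate the standard form: now -2*x*exp(2*x) + exp(2*x).
Answer: -2*x*exp(2*x) + exp(2*x).


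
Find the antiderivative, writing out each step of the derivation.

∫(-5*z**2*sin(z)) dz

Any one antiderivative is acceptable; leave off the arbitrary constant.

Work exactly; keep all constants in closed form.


Step 1. Integrate ∫(-5*z**2*sin(z)) dz by parts with u = z**2, dv = (-5*sin(z)) dz, so v = 5*cos(z): now 5*z**2*cos(z) + ∫(-10*z*cos(z)) dz.
Step 2. Integrate ∫(-10*z*cos(z)) dz by parts with u = z, dv = (-10*cos(z)) dz, so v = -10*sin(z): now 5*z**2*cos(z) - 10*z*sin(z) + ∫(10*sin(z)) dz.
Step 3. Evaluate the standard form: now 5*z**2*cos(z) - 10*z*sin(z) - 10*cos(z).
Answer: 5*z**2*cos(z) - 10*z*sin(z) - 10*cos(z).


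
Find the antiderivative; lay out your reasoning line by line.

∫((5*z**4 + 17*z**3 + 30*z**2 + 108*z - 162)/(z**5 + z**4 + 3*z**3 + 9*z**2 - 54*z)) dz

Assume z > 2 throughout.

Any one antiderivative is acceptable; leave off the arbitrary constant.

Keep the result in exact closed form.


Step 1. Decompose ∫((5*z**4 + 17*z**3 + 30*z**2 + 108*z - 162)/(z**5 + z**4 + 3*z**3 + 9*z**2 - 54*z)) dz by partial fractions, (5*z**4 + 17*z**3 + 30*z**2 + 108*z - 162)/(z**5 + z**4 + 3*z**3 + 9*z**2 - 54*z) = 3/(z**2 + 9) - 1/(z + 3) + 3/(z - 2) + 3/z: now ∫(3/z) dz + ∫(3/(z - 2)) dz + ∫(-1/(z + 3)) dz + ∫(3/(z**2 + 9)) dz.
Step 2. Evaluate the standard form [assuming z > 2]: now 3*log(z - 2) + ∫(3/z) dz + ∫(-1/(z + 3)) dz + ∫(3/(z**2 + 9)) dz.
Step 3. Evaluate the standard form [assuming z > 0]: now 3*log(z) + 3*log(z - 2) + ∫(-1/(z + 3)) dz + ∫(3/(z**2 + 9)) dz.
Step 4. Evaluate the standard form [assuming z > -3]: now 3*log(z) + 3*log(z - 2) - log(z + 3) + ∫(3/(z**2 + 9)) dz.
Step 5. Evaluate the standard form: now 3*log(z) + 3*log(z - 2) - log(z + 3) + atan(z/3).
Answer: 3*log(z) + 3*log(z - 2) - log(z + 3) + atan(z/3).


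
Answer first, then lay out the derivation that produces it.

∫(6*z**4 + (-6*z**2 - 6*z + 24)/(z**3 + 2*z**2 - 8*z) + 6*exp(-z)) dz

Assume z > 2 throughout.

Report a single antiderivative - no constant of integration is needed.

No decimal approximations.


The answer is 6*z**5/5 - 3*log(z) - log(z - 2) - 2*log(z + 4) - 6*exp(-z).
Step 1. Rewrite: now ∫(6*z**4) dz + ∫((-6*z**2 - 6*z + 24)/(z**3 + 2*z**2 - 8*z)) dz + ∫(6*exp(-z)) dz.
Step 2. Decompose ∫((-6*z**2 - 6*z + 24)/(z**3 + 2*z**2 - 8*z)) dz by partial fractions, (-6*z**2 - 6*z + 24)/(z**3 + 2*z**2 - 8*z) = -2/(z + 4) - 1/(z - 2) - 3/z: now ∫(-3/z) dz + ∫(6*z**4) dz + ∫(-1/(z - 2)) dz + ∫(-2/(z + 4)) dz + ∫(6*exp(-z)) dz.
Step 3. Evaluate the standard form [assuming z > 2]: now -log(z - 2) + ∫(-3/z) dz + ∫(6*z**4) dz + ∫(-2/(z + 4)) dz + ∫(6*exp(-z)) dz.
Step 4. Evaluate the standard form [assuming z > 0]: now -3*log(z) - log(z - 2) + ∫(6*z**4) dz + ∫(-2/(z + 4)) dz + ∫(6*exp(-z)) dz.
Step 5. Evaluate the standard form [assuming z > -4]: now -3*log(z) - log(z - 2) - 2*log(z + 4) + ∫(6*z**4) dz + ∫(6*exp(-z)) dz.
Step 6. Evaluate the standard form: now -3*log(z) - log(z - 2) - 2*log(z + 4) + ∫(6*z**4) dz - 6*exp(-z).
Step 7. Evaluate the standard form: now 6*z**5/5 - 3*log(z) - log(z - 2) - 2*log(z + 4) - 6*exp(-z).
Answer: 6*z**5/5 - 3*log(z) - log(z - 2) - 2*log(z + 4) - 6*exp(-z).


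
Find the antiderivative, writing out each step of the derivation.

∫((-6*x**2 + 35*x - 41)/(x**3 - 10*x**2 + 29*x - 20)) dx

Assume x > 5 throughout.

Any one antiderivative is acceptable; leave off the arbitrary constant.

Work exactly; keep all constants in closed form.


Step 1. Decompose ∫((-6*x**2 + 35*x - 41)/(x**3 - 10*x**2 + 29*x - 20)) dx by partial fractions, (-6*x**2 + 35*x - 41)/(x**3 - 10*x**2 + 29*x - 20) = -1/(x - 1) - 1/(x - 4) - 4/(x - 5): now ∫(-4/(x - 5)) dx + ∫(-1/(x - 4)) dx + ∫(-1/(x - 1)) dx.
Step 2. Evaluate the standard form [assuming x > 1]: now -log(x - 1) + ∫(-4/(x - 5)) dx + ∫(-1/(x - 4)) dx.
Step 3. Evaluate the standard form [assuming x > 4]: now -log(x - 4) - log(x - 1) + ∫(-4/(x - 5)) dx.
Step 4. Evaluate the standard form [assuming x > 5]: now -4*log(x - 5) - log(x - 4) - log(x - 1).
Answer: -4*log(x - 5) - log(x - 4) - log(x - 1).


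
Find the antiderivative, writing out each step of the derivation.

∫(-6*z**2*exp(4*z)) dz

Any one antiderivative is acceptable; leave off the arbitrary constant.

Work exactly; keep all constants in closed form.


Step 1. Integrate ∫(-6*z**2*exp(4*z)) dz by parts with u = z**2, dv = (-6*exp(4*z)) dz, so v = -3*exp(4*z)/2: now -3*z**2*exp(4*z)/2 + ∫(3*z*exp(4*z)) dz.
Step 2. Integrate ∫(3*z*exp(4*z)) dz by parts with u = z, dv = (3*exp(4*z)) dz, so v = 3*exp(4*z)/4: now -3*z**2*exp(4*z)/2 + 3*z*exp(4*z)/4 + ∫(-3*exp(4*z)/4) dz.
Step 3. Evaluate the standard form: now -3*z**2*exp(4*z)/2 + 3*z*exp(4*z)/4 - 3*exp(4*z)/16.
Answer: -3*z**2*exp(4*z)/2 + 3*z*exp(4*z)/4 - 3*exp(4*z)/16.


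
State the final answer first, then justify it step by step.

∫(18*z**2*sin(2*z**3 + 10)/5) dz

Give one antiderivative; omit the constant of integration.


The answer is -3*cos(2*z**3 + 10)/5.
Step 1. Substitute u = z**3 + 5, turning ∫(18*z**2*sin(2*z**3 + 10)/5) dz into ∫(6*sin(2*u)/5) du: now ∫(6*sin(2*u)/5) du.
Step 2. Evaluate the standard form: now -3*cos(2*u)/5.
Step 3. Substitute back u = z**3 + 5: now -3*cos(2*z**3 + 10)/5.
Answer: -3*cos(2*z**3 + 10)/5.


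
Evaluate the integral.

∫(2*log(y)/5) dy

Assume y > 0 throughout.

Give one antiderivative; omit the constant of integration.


Answer: 2*y*log(y)/5 - 2*y/5.


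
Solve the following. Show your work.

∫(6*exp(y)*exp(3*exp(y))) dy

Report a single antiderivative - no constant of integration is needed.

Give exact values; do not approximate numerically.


Step 1. Substitute u = exp(y), turning ∫(6*exp(y)*exp(3*exp(y))) dy into ∫(6*exp(3*u)) du: now ∫(6*exp(3*u)) du.
Step 2. Evaluate the standard form: now 2*exp(3*u).
Step 3. Substitute back u = exp(y): now 2*exp(3*exp(y)).
Answer: 2*exp(3*exp(y)).


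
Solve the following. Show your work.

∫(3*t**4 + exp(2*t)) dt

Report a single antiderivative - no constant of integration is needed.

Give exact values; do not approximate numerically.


Step 1. Rewrite: now ∫(3*t**4) dt + ∫(exp(2*t)) dt.
Step 2. Evaluate the standard form: now exp(2*t)/2 + ∫(3*t**4) dt.
Step 3. Evaluate the standard form: now 3*t**5/5 + exp(2*t)/2.
Answer: 3*t**5/5 + exp(2*t)/2.


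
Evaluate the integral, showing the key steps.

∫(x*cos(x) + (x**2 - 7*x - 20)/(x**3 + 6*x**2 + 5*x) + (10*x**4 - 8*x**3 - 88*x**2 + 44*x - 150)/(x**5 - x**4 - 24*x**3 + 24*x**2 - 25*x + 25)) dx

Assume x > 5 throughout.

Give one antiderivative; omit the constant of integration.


Step 1. Rewrite: now ∫(x*cos(x)) dx + ∫((x**2 - 7*x - 20)/(x**3 + 6*x**2 + 5*x)) dx + ∫((10*x**4 - 8*x**3 - 88*x**2 + 44*x - 150)/(x**5 - x**4 - 24*x**3 + 24*x**2 - 25*x + 25)) dx.
Step 2. Decompose ∫((10*x**4 - 8*x**3 - 88*x**2 + 44*x - 150)/(x**5 - x**4 - 24*x**3 + 24*x**2 - 25*x + 25)) dx by partial fractions, (10*x**4 - 8*x**3 - 88*x**2 + 44*x - 150)/(x**5 - x**4 - 24*x**3 + 24*x**2 - 25*x + 25) = -2/(x**2 + 1) + 3/(x + 5) + 4/(x - 1) + 3/(x - 5): now ∫(x*cos(x)) dx + ∫((x**2 - 7*x - 20)/(x**3 + 6*x**2 + 5*x)) dx + ∫(3/(x - 5)) dx + ∫(4/(x - 1)) dx + ∫(3/(x + 5)) dx + ∫(-2/(x**2 + 1)) dx.
Step 3. Evaluate the standard form [assuming x > 5]: now 3*log(x - 5) + ∫(x*cos(x)) dx + ∫((x**2 - 7*x - 20)/(x**3 + 6*x**2 + 5*x)) dx + ∫(4/(x - 1)) dx + ∫(3/(x + 5)) dx + ∫(-2/(x**2 + 1)) dx.
Step 4. Evaluate the standard form [assuming x > 1]: now 3*log(x - 5) + 4*log(x - 1) + ∫(x*cos(x)) dx + ∫((x**2 - 7*x - 20)/(x**3 + 6*x**2 + 5*x)) dx + ∫(3/(x + 5)) dx + ∫(-2/(x**2 + 1)) dx.
Step 5. Evaluate the standard form [assuming x > -5]: now 3*log(x - 5) + 4*log(x - 1) + 3*log(x + 5) + ∫(x*cos(x)) dx + ∫((x**2 - 7*x - 20)/(x**3 + 6*x**2 + 5*x)) dx + ∫(-2/(x**2 + 1)) dx.
Step 6. Evaluate the standard form: now 3*log(x - 5) + 4*log(x - 1) + 3*log(x + 5) - 2*atan(x) + ∫(x*cos(x)) dx + ∫((x**2 - 7*x - 20)/(x**3 + 6*x**2 + 5*x)) dx.
Step 7. Integrate ∫(x*cos(x)) dx by parts with u = x, dv = (cos(x)) dx, so v = sin(x): now x*sin(x) + 3*log(x - 5) + 4*log(x - 1) + 3*log(x + 5) - 2*atan(x) + ∫((x**2 - 7*x - 20)/(x**3 + 6*x**2 + 5*x)) dx + ∫(-sin(x)) dx.
Step 8. Evaluate the standard form: now x*sin(x) + 3*log(x - 5) + 4*log(x - 1) + 3*log(x + 5) + cos(x) - 2*atan(x) + ∫((x**2 - 7*x - 20)/(x**3 + 6*x**2 + 5*x)) dx.
Step 9. Decompose ∫((x**2 - 7*x - 20)/(x**3 + 6*x**2 + 5*x)) dx by partial fractions, (x**2 - 7*x - 20)/(x**3 + 6*x**2 + 5*x) = 2/(x + 5) + 3/(x + 1) - 4/x: now x*sin(x) + 3*log(x - 5) + 4*log(x - 1) + 3*log(x + 5) + cos(x) - 2*atan(x) + ∫(-4/x) dx + ∫(3/(x + 1)) dx + ∫(2/(x + 5)) dx.
Step 10. Evaluate the standard form [assuming x > -1]: now x*sin(x) + 3*log(x - 5) + 4*log(x - 1) + 3*log(x + 1) + 3*log(x + 5) + cos(x) - 2*atan(x) + ∫(-4/x) dx + ∫(2/(x + 5)) dx.
Step 11. Evaluate the standard form [assuming x > -5]: now x*sin(x) + 3*log(x - 5) + 4*log(x - 1) + 3*log(x + 1) + 5*log(x + 5) + cos(x) - 2*atan(x) + ∫(-4/x) dx.
Step 12. Evaluate the standard form [assuming x > 0]: now x*sin(x) - 4*log(x) + 3*log(x - 5) + 4*log(x - 1) + 3*log(x + 1) + 5*log(x + 5) + cos(x) - 2*atan(x).
Answer: x*sin(x) - 4*log(x) + 3*log(x - 5) + 4*log(x - 1) + 3*log(x + 1) + 5*log(x + 5) + cos(x) - 2*atan(x).


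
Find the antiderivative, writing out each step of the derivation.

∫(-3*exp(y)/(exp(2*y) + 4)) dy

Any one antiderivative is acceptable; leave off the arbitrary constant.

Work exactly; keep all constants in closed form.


Step 1. Substitute u = exp(y), turning ∫(-3*exp(y)/(exp(2*y) + 4)) dy into ∫(-3/(u**2 + 4)) du: now ∫(-3/(u**2 + 4)) du.
Step 2. Evaluate the standard form: now -3*atan(u/2)/2.
Step 3. Substitute back u = exp(y): now -3*atan(exp(y)/2)/2.
Answer: -3*atan(exp(y)/2)/2.


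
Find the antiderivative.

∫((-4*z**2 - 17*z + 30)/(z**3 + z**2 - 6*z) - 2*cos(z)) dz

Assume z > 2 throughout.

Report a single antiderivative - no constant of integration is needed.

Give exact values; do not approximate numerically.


Answer: -5*log(z) - 2*log(z - 2) + 3*log(z + 3) - 2*sin(z).


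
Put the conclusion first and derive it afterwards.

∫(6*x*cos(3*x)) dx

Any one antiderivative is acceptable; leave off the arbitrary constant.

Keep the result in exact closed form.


The answer is 2*x*sin(3*x) + 2*cos(3*x)/3.
Step 1. Integrate ∫(6*x*cos(3*x)) dx by parts with u = x, dv = (6*cos(3*x)) dx, so v = 2*sin(3*x): now 2*x*sin(3*x) + ∫(-2*sin(3*x)) dx.
Step 2. Evaluate the standard form: now 2*x*sin(3*x) + 2*cos(3*x)/3.
Answer: 2*x*sin(3*x) + 2*cos(3*x)/3.


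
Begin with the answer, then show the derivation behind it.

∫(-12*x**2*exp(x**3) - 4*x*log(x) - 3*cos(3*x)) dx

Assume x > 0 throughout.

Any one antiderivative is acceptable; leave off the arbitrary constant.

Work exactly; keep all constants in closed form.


The answer is -2*x**2*log(x) + x**2 - 4*exp(x**3) - sin(3*x).
Step 1. Rewrite: now ∫(-4*x*log(x)) dx + ∫(-12*x**2*exp(x**3)) dx + ∫(-3*cos(3*x)) dx.
Step 2. Integrate ∫(-4*x*log(x)) dx by parts with u = log(x), dv = (-4*x) dx, so v = -2*x**2 [assuming x > 0]: now -2*x**2*log(x) + ∫(2*x) dx + ∫(-12*x**2*exp(x**3)) dx + ∫(-3*cos(3*x)) dx.
Step 3. Evaluate the standard form: now -2*x**2*log(x) + x**2 + ∫(-12*x**2*exp(x**3)) dx + ∫(-3*cos(3*x)) dx.
Step 4. Substitute u = x**3, turning ∫(-12*x**2*exp(x**3)) dx into ∫(-4*exp(u)) du: now -2*x**2*log(x) + x**2 + ∫(-4*exp(u)) du + ∫(-3*cos(3*x)) dx.
Step 5. Evaluate the standard form: now -2*x**2*log(x) + x**2 - 4*exp(u) + ∫(-3*cos(3*x)) dx.
Step 6. Substitute back u = x**3: now -2*x**2*log(x) + x**2 - 4*exp(x**3) + ∫(-3*cos(3*x)) dx.
Step 7. Evaluate the standard form: now -2*x**2*log(x) + x**2 - 4*exp(x**3) - sin(3*x).
Answer: -2*x**2*log(x) + x**2 - 4*exp(x**3) - sin(3*x).


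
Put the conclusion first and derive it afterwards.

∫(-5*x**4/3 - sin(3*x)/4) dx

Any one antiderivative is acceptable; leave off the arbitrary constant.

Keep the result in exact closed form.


The answer is -x**5/3 + cos(3*x)/12.
Step 1. Rewrite: now ∫(-5*x**4/3) dx + ∫(-sin(3*x)/4) dx.
Step 2. Evaluate the standard form: now -x**5/3 + ∫(-sin(3*x)/4) dx.
Step 3. Evaluate the standard form: now -x**5/3 + cos(3*x)/12.
Answer: -x**5/3 + cos(3*x)/12.


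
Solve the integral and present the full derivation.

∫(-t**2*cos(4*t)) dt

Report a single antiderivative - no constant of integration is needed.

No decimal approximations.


Step 1. Integrate ∫(-t**2*cos(4*t)) dt by parts with u = t**2, dv = (-cos(4*t)) dt, so v = -sin(4*t)/4: now -t**2*sin(4*t)/4 + ∫(t*sin(4*t)/2) dt.
Step 2. Integrate ∫(t*sin(4*t)/2) dt by parts with u = t, dv = (sin(4*t)/2) dt, so v = -cos(4*t)/8: now -t**2*sin(4*t)/4 - t*cos(4*t)/8 + ∫(cos(4*t)/8) dt.
Step 3. Evaluate the standard form: now -t**2*sin(4*t)/4 - t*cos(4*t)/8 + sin(4*t)/32.
Answer: -t**2*sin(4*t)/4 - t*cos(4*t)/8 + sin(4*t)/32.


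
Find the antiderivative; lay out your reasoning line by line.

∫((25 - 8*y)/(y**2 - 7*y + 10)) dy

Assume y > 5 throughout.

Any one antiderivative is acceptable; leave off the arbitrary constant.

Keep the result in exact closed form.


Step 1. Decompose ∫((25 - 8*y)/(y**2 - 7*y + 10)) dy by partial fractions, (25 - 8*y)/(y**2 - 7*y + 10) = -3/(y - 2) - 5/(y - 5): now ∫(-5/(y - 5)) dy + ∫(-3/(y - 2)) dy.
Step 2. Evaluate the standard form [assuming y > 5]: now -5*log(y - 5) + ∫(-3/(y - 2)) dy.
Step 3. Evaluate the standard form [assuming y > 2]: now -5*log(y - 5) - 3*log(y - 2).
Answer: -5*log(y - 5) - 3*log(y - 2).


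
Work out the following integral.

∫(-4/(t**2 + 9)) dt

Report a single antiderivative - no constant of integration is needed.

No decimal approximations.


Answer: -4*atan(t/3)/3.


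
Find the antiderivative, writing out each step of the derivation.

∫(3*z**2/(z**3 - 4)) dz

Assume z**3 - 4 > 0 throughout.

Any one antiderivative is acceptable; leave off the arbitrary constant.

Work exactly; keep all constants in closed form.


Step 1. Substitute u = z**3 - 4, turning ∫(3*z**2/(z**3 - 4)) dz into ∫(1/u) du: now ∫(1/u) du.
Step 2. Evaluate the standard form [assuming u > 0]: now log(u).
Step 3. Substitute back u = z**3 - 4: now log(z**3 - 4).
Answer: log(z**3 - 4).


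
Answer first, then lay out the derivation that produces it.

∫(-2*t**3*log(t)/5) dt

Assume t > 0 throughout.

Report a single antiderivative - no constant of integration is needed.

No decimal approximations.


The answer is -t**4*log(t)/10 + t**4/40.
Step 1. Integrate ∫(-2*t**3*log(t)/5) dt by parts with u = log(t), dv = (-2*t**3/5) dt, so v = -t**4/10 [assuming t > 0]: now -t**4*log(t)/10 + ∫(t**3/10) dt.
Step 2. Evaluate the standard form: now -t**4*log(t)/10 + t**4/40.
Answer: -t**4*log(t)/10 + t**4/40.


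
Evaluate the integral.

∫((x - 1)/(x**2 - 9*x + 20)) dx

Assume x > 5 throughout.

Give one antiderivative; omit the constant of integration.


Answer: 4*log(x - 5) - 3*log(x - 4).


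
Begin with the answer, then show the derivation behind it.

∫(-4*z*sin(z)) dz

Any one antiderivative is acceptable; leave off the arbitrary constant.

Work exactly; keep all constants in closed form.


The answer is 4*z*cos(z) - 4*sin(z).
Step 1. Integrate ∫(-4*z*sin(z)) dz by parts with u = z, dv = (-4*sin(z)) dz, so v = 4*cos(z): now 4*z*cos(z) + ∫(-4*cos(z)) dz.
Step 2. Evaluate the standard form: now 4*z*cos(z) - 4*sin(z).
Answer: 4*z*cos(z) - 4*sin(z).


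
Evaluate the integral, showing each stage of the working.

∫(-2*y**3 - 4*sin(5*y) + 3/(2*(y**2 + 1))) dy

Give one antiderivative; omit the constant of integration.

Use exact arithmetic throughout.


Step 1. Rewrite: now ∫(-2*y**3) dy + ∫(3/(2*(y**2 + 1))) dy + ∫(-4*sin(5*y)) dy.
Step 2. Evaluate the standard form: now 4*cos(5*y)/5 + ∫(-2*y**3) dy + ∫(3/(2*(y**2 + 1))) dy.
Step 3. Evaluate the standard form: now -y**4/2 + 4*cos(5*y)/5 + ∫(3/(2*(y**2 + 1))) dy.
Step 4. Evaluate the standard form: now -y**4/2 + 4*cos(5*y)/5 + 3*atan(y)/2.
Answer: -y**4/2 + 4*cos(5*y)/5 + 3*atan(y)/2.
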